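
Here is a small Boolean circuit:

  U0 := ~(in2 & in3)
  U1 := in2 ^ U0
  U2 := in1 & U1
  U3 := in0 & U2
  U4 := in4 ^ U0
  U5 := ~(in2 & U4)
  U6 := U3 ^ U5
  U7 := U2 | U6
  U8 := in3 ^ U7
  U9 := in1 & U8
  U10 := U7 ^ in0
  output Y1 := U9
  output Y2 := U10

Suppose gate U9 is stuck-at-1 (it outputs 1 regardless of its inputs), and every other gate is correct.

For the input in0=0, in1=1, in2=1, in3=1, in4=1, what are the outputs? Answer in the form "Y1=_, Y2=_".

Y1=1, Y2=1

Propagate with U9 forced: U0=0, U1=1, U2=1, U3=0, U4=1, U5=0, U6=0, U7=1, U8=0, U9=1 [stuck-at-1], U10=1.
So the outputs are Y1=1, Y2=1. (Without the fault they would be Y1=0, Y2=1.)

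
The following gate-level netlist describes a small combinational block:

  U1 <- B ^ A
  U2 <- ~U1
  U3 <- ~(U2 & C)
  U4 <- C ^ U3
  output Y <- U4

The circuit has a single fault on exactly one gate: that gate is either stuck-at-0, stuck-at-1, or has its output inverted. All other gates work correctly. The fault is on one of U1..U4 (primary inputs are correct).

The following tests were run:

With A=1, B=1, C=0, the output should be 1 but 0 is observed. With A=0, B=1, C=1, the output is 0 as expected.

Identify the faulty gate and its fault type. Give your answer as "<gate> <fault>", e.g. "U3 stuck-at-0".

Fault-free values for test 1 (A=1, B=1, C=0): U1=0, U2=1, U3=1, U4=1, giving Y=1. Observed 0.
Test 1: faults giving observed 0 are {U3 stuck-at-0, U3 inverted output, U4 stuck-at-0, U4 inverted output}.
Test 2 (A=0, B=1, C=1): fault-free U1=1, U2=0, U3=1, U4=0 → 0; observed 0. Eliminates U3 stuck-at-0, U3 inverted output, U4 inverted output.
Only U4 stuck-at-0 is consistent with every test.

U4 stuck-at-0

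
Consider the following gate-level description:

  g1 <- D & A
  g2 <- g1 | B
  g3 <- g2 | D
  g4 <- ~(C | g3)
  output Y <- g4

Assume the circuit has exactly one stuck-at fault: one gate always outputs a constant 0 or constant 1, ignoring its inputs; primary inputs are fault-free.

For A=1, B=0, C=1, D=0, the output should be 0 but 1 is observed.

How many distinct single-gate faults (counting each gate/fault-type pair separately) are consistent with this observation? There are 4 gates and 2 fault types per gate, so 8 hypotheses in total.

Fault-free: g1=0, g2=0, g3=0, g4=0 → 0. Observed 1.
  g1 stuck-at-0: output 0 ✗
  g1 stuck-at-1: output 0 ✗
  g2 stuck-at-0: output 0 ✗
  g2 stuck-at-1: output 0 ✗
  g3 stuck-at-0: output 0 ✗
  g3 stuck-at-1: output 0 ✗
  g4 stuck-at-0: output 0 ✗
  g4 stuck-at-1: output 1 ✓
Consistent faults: {g4 stuck-at-1} — 1 in all.

1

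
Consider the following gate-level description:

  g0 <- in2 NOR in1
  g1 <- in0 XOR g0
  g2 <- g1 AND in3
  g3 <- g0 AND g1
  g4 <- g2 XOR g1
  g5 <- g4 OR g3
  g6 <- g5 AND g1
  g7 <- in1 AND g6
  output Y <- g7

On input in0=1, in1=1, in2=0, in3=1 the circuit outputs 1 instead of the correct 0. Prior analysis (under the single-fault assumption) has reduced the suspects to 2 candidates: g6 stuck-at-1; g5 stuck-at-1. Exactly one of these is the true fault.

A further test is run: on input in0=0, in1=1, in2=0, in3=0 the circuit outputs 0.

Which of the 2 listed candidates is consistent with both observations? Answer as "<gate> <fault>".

Evaluate each candidate on input in0=0, in1=1, in2=0, in3=0:
  g6 stuck-at-1: g0=0, g1=0, g2=0, g3=0, g4=0, g5=0, g6=1 [stuck-at-1], g7=1 → 1 — eliminated
  g5 stuck-at-1: g0=0, g1=0, g2=0, g3=0, g4=0, g5=1 [stuck-at-1], g6=0, g7=0 → 0 — matches
Only g5 stuck-at-1 reproduces the observed 0.

g5 stuck-at-1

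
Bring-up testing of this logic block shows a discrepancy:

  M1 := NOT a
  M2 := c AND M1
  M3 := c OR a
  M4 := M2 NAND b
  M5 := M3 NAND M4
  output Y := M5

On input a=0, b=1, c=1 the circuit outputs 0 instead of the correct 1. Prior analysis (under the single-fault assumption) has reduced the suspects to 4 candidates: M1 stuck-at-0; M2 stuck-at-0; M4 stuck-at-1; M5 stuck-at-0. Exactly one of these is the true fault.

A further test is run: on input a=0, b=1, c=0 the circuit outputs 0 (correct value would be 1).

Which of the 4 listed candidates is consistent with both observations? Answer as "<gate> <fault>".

Evaluate each candidate on input a=0, b=1, c=0:
  M1 stuck-at-0: M1=0 [stuck-at-0], M2=0, M3=0, M4=1, M5=1 → 1 — eliminated
  M2 stuck-at-0: M1=1, M2=0 [stuck-at-0], M3=0, M4=1, M5=1 → 1 — eliminated
  M4 stuck-at-1: M1=1, M2=0, M3=0, M4=1 [stuck-at-1], M5=1 → 1 — eliminated
  M5 stuck-at-0: M1=1, M2=0, M3=0, M4=1, M5=0 [stuck-at-0] → 0 — matches
Only M5 stuck-at-0 reproduces the observed 0.

M5 stuck-at-0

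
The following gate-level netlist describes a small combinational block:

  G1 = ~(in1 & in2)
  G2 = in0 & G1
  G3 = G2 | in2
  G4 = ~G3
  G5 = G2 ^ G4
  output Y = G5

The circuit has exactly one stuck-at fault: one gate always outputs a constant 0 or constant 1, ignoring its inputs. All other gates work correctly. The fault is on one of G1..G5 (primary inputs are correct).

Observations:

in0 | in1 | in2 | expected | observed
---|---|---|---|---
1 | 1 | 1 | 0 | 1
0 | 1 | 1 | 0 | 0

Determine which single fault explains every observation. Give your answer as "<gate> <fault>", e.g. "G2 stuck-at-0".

G1 stuck-at-1

Fault-free values for test 1 (in0=1, in1=1, in2=1): G1=0, G2=0, G3=1, G4=0, G5=0, giving Y=0. Observed 1.
Test 1: faults giving observed 1 are {G1 stuck-at-1, G2 stuck-at-1, G3 stuck-at-0, G4 stuck-at-1, G5 stuck-at-1}.
Test 2 (in0=0, in1=1, in2=1): fault-free G1=0, G2=0, G3=1, G4=0, G5=0 → 0; observed 0. Eliminates G2 stuck-at-1, G3 stuck-at-0, G4 stuck-at-1, G5 stuck-at-1.
Only G1 stuck-at-1 is consistent with every test.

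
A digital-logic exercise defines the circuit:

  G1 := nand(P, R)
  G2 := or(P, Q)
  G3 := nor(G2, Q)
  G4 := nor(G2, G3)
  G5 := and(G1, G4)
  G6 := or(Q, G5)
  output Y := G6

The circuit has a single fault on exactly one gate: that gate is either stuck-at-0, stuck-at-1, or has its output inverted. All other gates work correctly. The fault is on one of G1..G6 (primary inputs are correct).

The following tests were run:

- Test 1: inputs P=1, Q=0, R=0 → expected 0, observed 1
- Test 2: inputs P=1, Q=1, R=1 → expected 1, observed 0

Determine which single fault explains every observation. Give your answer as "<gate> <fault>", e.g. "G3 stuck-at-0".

Fault-free values for test 1 (P=1, Q=0, R=0): G1=1, G2=1, G3=0, G4=0, G5=0, G6=0, giving Y=0. Observed 1.
Test 1: faults giving observed 1 are {G4 stuck-at-1, G4 inverted output, G5 stuck-at-1, G5 inverted output, G6 stuck-at-1, G6 inverted output}.
Test 2 (P=1, Q=1, R=1): fault-free G1=0, G2=1, G3=0, G4=0, G5=0, G6=1 → 1; observed 0. Eliminates G4 stuck-at-1, G4 inverted output, G5 stuck-at-1, G5 inverted output, G6 stuck-at-1.
Only G6 inverted output is consistent with every test.

G6 inverted output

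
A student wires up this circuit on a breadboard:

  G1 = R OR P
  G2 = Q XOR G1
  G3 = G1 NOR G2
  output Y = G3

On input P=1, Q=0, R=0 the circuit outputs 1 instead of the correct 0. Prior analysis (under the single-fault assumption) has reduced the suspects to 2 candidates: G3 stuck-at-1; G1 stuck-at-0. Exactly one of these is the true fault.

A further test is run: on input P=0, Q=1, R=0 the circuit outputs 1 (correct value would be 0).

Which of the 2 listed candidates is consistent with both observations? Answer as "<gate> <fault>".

G3 stuck-at-1

Evaluate each candidate on input P=0, Q=1, R=0:
  G3 stuck-at-1: G1=0, G2=1, G3=1 [stuck-at-1] → 1 — matches
  G1 stuck-at-0: G1=0 [stuck-at-0], G2=1, G3=0 → 0 — eliminated
Only G3 stuck-at-1 reproduces the observed 1.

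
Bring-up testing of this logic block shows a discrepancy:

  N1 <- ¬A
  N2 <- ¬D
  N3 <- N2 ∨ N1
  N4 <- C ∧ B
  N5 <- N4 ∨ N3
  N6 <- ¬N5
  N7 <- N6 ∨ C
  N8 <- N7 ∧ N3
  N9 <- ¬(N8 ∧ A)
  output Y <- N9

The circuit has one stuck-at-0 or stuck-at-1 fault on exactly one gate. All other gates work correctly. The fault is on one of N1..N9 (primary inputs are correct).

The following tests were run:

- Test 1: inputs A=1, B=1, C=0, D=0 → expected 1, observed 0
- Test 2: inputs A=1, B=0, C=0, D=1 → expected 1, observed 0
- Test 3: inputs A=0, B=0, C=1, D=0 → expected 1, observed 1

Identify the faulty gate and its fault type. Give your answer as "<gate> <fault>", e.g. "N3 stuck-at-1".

N8 stuck-at-1

Fault-free values for test 1 (A=1, B=1, C=0, D=0): N1=0, N2=1, N3=1, N4=0, N5=1, N6=0, N7=0, N8=0, N9=1, giving Y=1. Observed 0.
Test 1: faults giving observed 0 are {N5 stuck-at-0, N6 stuck-at-1, N7 stuck-at-1, N8 stuck-at-1, N9 stuck-at-0}.
Test 2 (A=1, B=0, C=0, D=1): fault-free N1=0, N2=0, N3=0, N4=0, N5=0, N6=1, N7=1, N8=0, N9=1 → 1; observed 0. Eliminates N5 stuck-at-0, N6 stuck-at-1, N7 stuck-at-1.
Test 3 (A=0, B=0, C=1, D=0): fault-free N1=1, N2=1, N3=1, N4=0, N5=1, N6=0, N7=1, N8=1, N9=1 → 1; observed 1. Eliminates N9 stuck-at-0.
Only N8 stuck-at-1 is consistent with every test.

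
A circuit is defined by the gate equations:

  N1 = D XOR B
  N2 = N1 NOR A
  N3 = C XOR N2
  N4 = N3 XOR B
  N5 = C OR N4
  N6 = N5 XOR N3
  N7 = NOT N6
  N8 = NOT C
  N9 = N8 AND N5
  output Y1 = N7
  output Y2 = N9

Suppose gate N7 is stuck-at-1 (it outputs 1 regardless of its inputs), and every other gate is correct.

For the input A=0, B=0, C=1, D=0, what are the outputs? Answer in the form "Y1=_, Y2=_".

Propagate with N7 forced: N1=0, N2=1, N3=0, N4=0, N5=1, N6=1, N7=1 [stuck-at-1], N8=0, N9=0.
So the outputs are Y1=1, Y2=0. (Without the fault they would be Y1=0, Y2=0.)

Y1=1, Y2=0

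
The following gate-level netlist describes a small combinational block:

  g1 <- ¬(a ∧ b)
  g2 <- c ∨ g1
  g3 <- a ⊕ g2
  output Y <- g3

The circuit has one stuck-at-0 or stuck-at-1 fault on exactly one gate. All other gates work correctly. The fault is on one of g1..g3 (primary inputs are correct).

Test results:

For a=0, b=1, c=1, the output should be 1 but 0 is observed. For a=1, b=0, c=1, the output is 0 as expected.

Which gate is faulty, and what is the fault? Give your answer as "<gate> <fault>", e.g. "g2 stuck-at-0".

g3 stuck-at-0

Fault-free values for test 1 (a=0, b=1, c=1): g1=1, g2=1, g3=1, giving Y=1. Observed 0.
Test 1: faults giving observed 0 are {g2 stuck-at-0, g3 stuck-at-0}.
Test 2 (a=1, b=0, c=1): fault-free g1=1, g2=1, g3=0 → 0; observed 0. Eliminates g2 stuck-at-0.
Only g3 stuck-at-0 is consistent with every test.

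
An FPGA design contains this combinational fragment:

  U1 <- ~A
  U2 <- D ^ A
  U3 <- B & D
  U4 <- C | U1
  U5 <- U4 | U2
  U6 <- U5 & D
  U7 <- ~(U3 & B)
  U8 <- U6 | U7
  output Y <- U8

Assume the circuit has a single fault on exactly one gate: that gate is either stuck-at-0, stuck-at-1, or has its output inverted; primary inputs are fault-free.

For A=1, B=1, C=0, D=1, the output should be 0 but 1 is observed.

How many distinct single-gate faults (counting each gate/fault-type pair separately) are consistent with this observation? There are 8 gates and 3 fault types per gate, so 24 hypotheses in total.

Fault-free: U1=0, U2=0, U3=1, U4=0, U5=0, U6=0, U7=0, U8=0 → 0. Observed 1.
  U1: stuck-at-1, inverted output ✓; others ✗
  U2: stuck-at-1, inverted output ✓; others ✗
  U3: stuck-at-0, inverted output ✓; others ✗
  U4: stuck-at-1, inverted output ✓; others ✗
  U5: stuck-at-1, inverted output ✓; others ✗
  U6: stuck-at-1, inverted output ✓; others ✗
  U7: stuck-at-1, inverted output ✓; others ✗
  U8: stuck-at-1, inverted output ✓; others ✗
Consistent faults: {U1 stuck-at-1, U1 inverted output, U2 stuck-at-1, U2 inverted output, U3 stuck-at-0, U3 inverted output, U4 stuck-at-1, U4 inverted output, U5 stuck-at-1, U5 inverted output, U6 stuck-at-1, U6 inverted output, U7 stuck-at-1, U7 inverted output, U8 stuck-at-1, U8 inverted output} — 16 in all.

16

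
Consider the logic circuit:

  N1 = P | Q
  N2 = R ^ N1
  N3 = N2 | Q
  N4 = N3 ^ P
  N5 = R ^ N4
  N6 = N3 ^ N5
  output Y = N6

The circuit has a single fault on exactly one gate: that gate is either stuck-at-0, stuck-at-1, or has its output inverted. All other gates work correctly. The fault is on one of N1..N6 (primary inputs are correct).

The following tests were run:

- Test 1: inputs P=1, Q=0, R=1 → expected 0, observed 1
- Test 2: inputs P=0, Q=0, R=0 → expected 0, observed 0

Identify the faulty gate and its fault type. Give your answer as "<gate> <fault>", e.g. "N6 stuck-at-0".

Fault-free values for test 1 (P=1, Q=0, R=1): N1=1, N2=0, N3=0, N4=1, N5=0, N6=0, giving Y=0. Observed 1.
Test 1: faults giving observed 1 are {N4 stuck-at-0, N4 inverted output, N5 stuck-at-1, N5 inverted output, N6 stuck-at-1, N6 inverted output}.
Test 2 (P=0, Q=0, R=0): fault-free N1=0, N2=0, N3=0, N4=0, N5=0, N6=0 → 0; observed 0. Eliminates N4 inverted output, N5 stuck-at-1, N5 inverted output, N6 stuck-at-1, N6 inverted output.
Only N4 stuck-at-0 is consistent with every test.

N4 stuck-at-0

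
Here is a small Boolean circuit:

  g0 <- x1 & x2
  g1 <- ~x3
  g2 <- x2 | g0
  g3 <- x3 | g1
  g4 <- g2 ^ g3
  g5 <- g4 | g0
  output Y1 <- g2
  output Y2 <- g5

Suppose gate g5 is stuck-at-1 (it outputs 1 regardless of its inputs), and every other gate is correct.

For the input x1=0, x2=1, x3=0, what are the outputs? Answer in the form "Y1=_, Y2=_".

Y1=1, Y2=1

Propagate with g5 forced: g0=0, g1=1, g2=1, g3=1, g4=0, g5=1 [stuck-at-1].
So the outputs are Y1=1, Y2=1. (Without the fault they would be Y1=1, Y2=0.)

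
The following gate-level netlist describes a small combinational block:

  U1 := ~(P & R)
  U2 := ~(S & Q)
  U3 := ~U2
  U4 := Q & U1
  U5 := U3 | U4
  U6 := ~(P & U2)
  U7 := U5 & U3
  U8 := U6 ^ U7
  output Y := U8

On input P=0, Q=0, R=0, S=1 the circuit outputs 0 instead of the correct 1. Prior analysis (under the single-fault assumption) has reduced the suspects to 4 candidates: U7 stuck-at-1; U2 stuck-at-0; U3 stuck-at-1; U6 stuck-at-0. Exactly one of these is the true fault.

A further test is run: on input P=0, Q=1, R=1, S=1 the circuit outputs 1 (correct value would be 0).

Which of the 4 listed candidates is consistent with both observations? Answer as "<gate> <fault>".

Evaluate each candidate on input P=0, Q=1, R=1, S=1:
  U7 stuck-at-1: U1=1, U2=0, U3=1, U4=1, U5=1, U6=1, U7=1 [stuck-at-1], U8=0 → 0 — eliminated
  U2 stuck-at-0: U1=1, U2=0 [stuck-at-0], U3=1, U4=1, U5=1, U6=1, U7=1, U8=0 → 0 — eliminated
  U3 stuck-at-1: U1=1, U2=0, U3=1 [stuck-at-1], U4=1, U5=1, U6=1, U7=1, U8=0 → 0 — eliminated
  U6 stuck-at-0: U1=1, U2=0, U3=1, U4=1, U5=1, U6=0 [stuck-at-0], U7=1, U8=1 → 1 — matches
Only U6 stuck-at-0 reproduces the observed 1.

U6 stuck-at-0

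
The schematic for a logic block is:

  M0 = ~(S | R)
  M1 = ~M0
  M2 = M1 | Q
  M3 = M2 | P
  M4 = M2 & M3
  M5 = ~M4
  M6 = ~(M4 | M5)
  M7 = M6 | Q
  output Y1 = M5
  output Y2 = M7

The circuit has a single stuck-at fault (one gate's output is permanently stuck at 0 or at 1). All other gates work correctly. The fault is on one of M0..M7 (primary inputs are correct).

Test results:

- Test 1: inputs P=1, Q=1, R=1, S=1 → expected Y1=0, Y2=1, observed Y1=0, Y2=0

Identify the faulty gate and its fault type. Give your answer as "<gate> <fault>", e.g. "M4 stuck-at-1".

Fault-free values for test 1 (P=1, Q=1, R=1, S=1): M0=0, M1=1, M2=1, M3=1, M4=1, M5=0, M6=0, M7=1, giving Y1=0, Y2=1. Observed Y1=0, Y2=0.
Test 1: faults giving observed Y1=0, Y2=0 are {M7 stuck-at-0}.
Only M7 stuck-at-0 is consistent with every test.

M7 stuck-at-0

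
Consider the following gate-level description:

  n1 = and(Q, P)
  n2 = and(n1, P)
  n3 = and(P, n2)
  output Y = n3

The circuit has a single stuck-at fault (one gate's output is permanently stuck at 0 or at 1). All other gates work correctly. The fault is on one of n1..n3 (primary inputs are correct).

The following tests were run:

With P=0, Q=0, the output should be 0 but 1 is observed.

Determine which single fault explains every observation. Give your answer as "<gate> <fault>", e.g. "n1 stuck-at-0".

n3 stuck-at-1

Fault-free values for test 1 (P=0, Q=0): n1=0, n2=0, n3=0, giving Y=0. Observed 1.
Test 1: faults giving observed 1 are {n3 stuck-at-1}.
Only n3 stuck-at-1 is consistent with every test.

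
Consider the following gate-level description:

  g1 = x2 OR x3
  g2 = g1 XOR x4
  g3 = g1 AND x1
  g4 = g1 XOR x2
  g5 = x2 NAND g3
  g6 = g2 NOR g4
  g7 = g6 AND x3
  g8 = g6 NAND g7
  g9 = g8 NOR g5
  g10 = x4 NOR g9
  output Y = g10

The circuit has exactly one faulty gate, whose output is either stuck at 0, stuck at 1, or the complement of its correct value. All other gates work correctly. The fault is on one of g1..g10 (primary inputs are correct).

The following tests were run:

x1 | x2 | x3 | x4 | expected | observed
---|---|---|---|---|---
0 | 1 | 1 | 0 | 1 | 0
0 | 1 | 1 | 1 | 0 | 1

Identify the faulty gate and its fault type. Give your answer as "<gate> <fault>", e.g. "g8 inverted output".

g10 inverted output

Fault-free values for test 1 (x1=0, x2=1, x3=1, x4=0): g1=1, g2=1, g3=0, g4=0, g5=1, g6=0, g7=0, g8=1, g9=0, g10=1, giving Y=1. Observed 0.
Test 1: faults giving observed 0 are {g9 stuck-at-1, g9 inverted output, g10 stuck-at-0, g10 inverted output}.
Test 2 (x1=0, x2=1, x3=1, x4=1): fault-free g1=1, g2=0, g3=0, g4=0, g5=1, g6=1, g7=1, g8=0, g9=0, g10=0 → 0; observed 1. Eliminates g9 stuck-at-1, g9 inverted output, g10 stuck-at-0.
Only g10 inverted output is consistent with every test.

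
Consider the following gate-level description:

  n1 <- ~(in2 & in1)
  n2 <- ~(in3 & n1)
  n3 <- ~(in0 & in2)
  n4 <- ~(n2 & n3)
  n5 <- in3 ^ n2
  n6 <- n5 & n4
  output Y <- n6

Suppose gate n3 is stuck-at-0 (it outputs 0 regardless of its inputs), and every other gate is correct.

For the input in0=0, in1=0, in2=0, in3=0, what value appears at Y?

1

Propagate with n3 forced: n1=1, n2=1, n3=0 [stuck-at-0], n4=1, n5=1, n6=1.
So Y = 1. (Without the fault it would be 0.)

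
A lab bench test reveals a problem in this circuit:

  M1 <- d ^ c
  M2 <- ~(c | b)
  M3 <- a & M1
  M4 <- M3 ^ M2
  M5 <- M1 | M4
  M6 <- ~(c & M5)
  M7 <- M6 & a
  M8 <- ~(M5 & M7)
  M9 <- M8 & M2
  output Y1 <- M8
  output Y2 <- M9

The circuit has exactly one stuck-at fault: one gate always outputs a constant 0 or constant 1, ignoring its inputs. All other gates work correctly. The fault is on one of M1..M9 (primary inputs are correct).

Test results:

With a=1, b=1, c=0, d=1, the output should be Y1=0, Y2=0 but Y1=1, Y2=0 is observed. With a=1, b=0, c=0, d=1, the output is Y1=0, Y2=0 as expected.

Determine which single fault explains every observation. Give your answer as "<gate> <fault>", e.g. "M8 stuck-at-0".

M1 stuck-at-0

Fault-free values for test 1 (a=1, b=1, c=0, d=1): M1=1, M2=0, M3=1, M4=1, M5=1, M6=1, M7=1, M8=0, M9=0, giving Y1=0, Y2=0. Observed Y1=1, Y2=0.
Test 1: faults giving observed Y1=1, Y2=0 are {M1 stuck-at-0, M5 stuck-at-0, M6 stuck-at-0, M7 stuck-at-0, M8 stuck-at-1}.
Test 2 (a=1, b=0, c=0, d=1): fault-free M1=1, M2=1, M3=1, M4=0, M5=1, M6=1, M7=1, M8=0, M9=0 → Y1=0, Y2=0; observed Y1=0, Y2=0. Eliminates M5 stuck-at-0, M6 stuck-at-0, M7 stuck-at-0, M8 stuck-at-1.
Only M1 stuck-at-0 is consistent with every test.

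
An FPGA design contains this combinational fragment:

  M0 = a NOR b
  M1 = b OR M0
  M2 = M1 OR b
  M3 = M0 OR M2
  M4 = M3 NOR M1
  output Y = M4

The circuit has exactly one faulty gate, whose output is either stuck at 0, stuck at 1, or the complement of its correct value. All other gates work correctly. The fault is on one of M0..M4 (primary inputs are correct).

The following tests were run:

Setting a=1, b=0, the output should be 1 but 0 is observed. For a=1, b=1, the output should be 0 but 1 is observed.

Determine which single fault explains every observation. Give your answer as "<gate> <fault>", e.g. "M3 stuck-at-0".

M4 inverted output

Fault-free values for test 1 (a=1, b=0): M0=0, M1=0, M2=0, M3=0, M4=1, giving Y=1. Observed 0.
Test 1: faults giving observed 0 are {M0 stuck-at-1, M0 inverted output, M1 stuck-at-1, M1 inverted output, M2 stuck-at-1, M2 inverted output, M3 stuck-at-1, M3 inverted output, M4 stuck-at-0, M4 inverted output}.
Test 2 (a=1, b=1): fault-free M0=0, M1=1, M2=1, M3=1, M4=0 → 0; observed 1. Eliminates M0 stuck-at-1, M0 inverted output, M1 stuck-at-1, M1 inverted output, M2 stuck-at-1, M2 inverted output, M3 stuck-at-1, M3 inverted output, M4 stuck-at-0.
Only M4 inverted output is consistent with every test.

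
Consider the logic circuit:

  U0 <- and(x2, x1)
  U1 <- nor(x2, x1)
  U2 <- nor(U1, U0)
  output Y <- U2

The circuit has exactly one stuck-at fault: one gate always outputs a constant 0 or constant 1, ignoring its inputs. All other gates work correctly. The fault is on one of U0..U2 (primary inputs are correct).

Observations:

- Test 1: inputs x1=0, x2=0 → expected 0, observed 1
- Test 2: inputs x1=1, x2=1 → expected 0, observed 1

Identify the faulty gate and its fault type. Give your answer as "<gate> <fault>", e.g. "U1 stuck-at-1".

Fault-free values for test 1 (x1=0, x2=0): U0=0, U1=1, U2=0, giving Y=0. Observed 1.
Test 1: faults giving observed 1 are {U1 stuck-at-0, U2 stuck-at-1}.
Test 2 (x1=1, x2=1): fault-free U0=1, U1=0, U2=0 → 0; observed 1. Eliminates U1 stuck-at-0.
Only U2 stuck-at-1 is consistent with every test.

U2 stuck-at-1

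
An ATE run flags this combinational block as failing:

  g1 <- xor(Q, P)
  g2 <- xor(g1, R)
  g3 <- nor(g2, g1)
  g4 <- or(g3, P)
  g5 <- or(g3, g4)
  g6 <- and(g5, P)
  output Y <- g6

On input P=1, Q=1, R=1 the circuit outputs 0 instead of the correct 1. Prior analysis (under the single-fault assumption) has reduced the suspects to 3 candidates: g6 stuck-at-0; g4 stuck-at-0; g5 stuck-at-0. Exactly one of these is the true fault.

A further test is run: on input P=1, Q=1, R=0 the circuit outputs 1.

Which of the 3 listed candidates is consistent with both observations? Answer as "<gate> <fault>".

g4 stuck-at-0

Evaluate each candidate on input P=1, Q=1, R=0:
  g6 stuck-at-0: g1=0, g2=0, g3=1, g4=1, g5=1, g6=0 [stuck-at-0] → 0 — eliminated
  g4 stuck-at-0: g1=0, g2=0, g3=1, g4=0 [stuck-at-0], g5=1, g6=1 → 1 — matches
  g5 stuck-at-0: g1=0, g2=0, g3=1, g4=1, g5=0 [stuck-at-0], g6=0 → 0 — eliminated
Only g4 stuck-at-0 reproduces the observed 1.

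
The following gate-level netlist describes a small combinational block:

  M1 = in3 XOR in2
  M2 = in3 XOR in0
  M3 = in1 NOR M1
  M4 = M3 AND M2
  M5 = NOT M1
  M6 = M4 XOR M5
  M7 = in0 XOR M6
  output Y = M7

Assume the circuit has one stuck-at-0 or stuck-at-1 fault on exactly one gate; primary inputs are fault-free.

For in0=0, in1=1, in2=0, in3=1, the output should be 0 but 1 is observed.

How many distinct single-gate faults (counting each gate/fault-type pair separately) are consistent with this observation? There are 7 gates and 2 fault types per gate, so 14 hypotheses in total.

Fault-free: M1=1, M2=1, M3=0, M4=0, M5=0, M6=0, M7=0 → 0. Observed 1.
  M1 stuck-at-0: output 1 ✓
  M1 stuck-at-1: output 0 ✗
  M2 stuck-at-0: output 0 ✗
  M2 stuck-at-1: output 0 ✗
  M3 stuck-at-0: output 0 ✗
  M3 stuck-at-1: output 1 ✓
  M4 stuck-at-0: output 0 ✗
  M4 stuck-at-1: output 1 ✓
  M5 stuck-at-0: output 0 ✗
  M5 stuck-at-1: output 1 ✓
  M6 stuck-at-0: output 0 ✗
  M6 stuck-at-1: output 1 ✓
  M7 stuck-at-0: output 0 ✗
  M7 stuck-at-1: output 1 ✓
Consistent faults: {M1 stuck-at-0, M3 stuck-at-1, M4 stuck-at-1, M5 stuck-at-1, M6 stuck-at-1, M7 stuck-at-1} — 6 in all.

6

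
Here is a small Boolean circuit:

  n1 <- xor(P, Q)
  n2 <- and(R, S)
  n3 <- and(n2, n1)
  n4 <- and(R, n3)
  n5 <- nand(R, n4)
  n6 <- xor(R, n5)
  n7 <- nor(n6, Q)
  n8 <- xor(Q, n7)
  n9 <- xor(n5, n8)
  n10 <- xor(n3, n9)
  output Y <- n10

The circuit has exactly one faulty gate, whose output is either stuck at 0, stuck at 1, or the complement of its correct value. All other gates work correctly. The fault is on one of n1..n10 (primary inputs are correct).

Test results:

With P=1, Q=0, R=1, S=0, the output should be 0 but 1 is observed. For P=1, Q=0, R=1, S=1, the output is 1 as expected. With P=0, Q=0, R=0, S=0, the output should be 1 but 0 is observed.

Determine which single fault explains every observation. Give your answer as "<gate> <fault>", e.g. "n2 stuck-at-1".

Fault-free values for test 1 (P=1, Q=0, R=1, S=0): n1=1, n2=0, n3=0, n4=0, n5=1, n6=0, n7=1, n8=1, n9=0, n10=0, giving Y=0. Observed 1.
Test 1: faults giving observed 1 are {n2 stuck-at-1, n2 inverted output, n3 stuck-at-1, n3 inverted output, n6 stuck-at-1, n6 inverted output, n7 stuck-at-0, n7 inverted output, n8 stuck-at-0, n8 inverted output, n9 stuck-at-1, n9 inverted output, n10 stuck-at-1, n10 inverted output}.
Test 2 (P=1, Q=0, R=1, S=1): fault-free n1=1, n2=1, n3=1, n4=1, n5=0, n6=1, n7=0, n8=0, n9=0, n10=1 → 1; observed 1. Eliminates n2 inverted output, n3 inverted output, n6 inverted output, n7 inverted output, n8 inverted output, n9 stuck-at-1, n9 inverted output, n10 inverted output.
Test 3 (P=0, Q=0, R=0, S=0): fault-free n1=0, n2=0, n3=0, n4=0, n5=1, n6=1, n7=0, n8=0, n9=1, n10=1 → 1; observed 0. Eliminates n2 stuck-at-1, n6 stuck-at-1, n7 stuck-at-0, n8 stuck-at-0, n10 stuck-at-1.
Only n3 stuck-at-1 is consistent with every test.

n3 stuck-at-1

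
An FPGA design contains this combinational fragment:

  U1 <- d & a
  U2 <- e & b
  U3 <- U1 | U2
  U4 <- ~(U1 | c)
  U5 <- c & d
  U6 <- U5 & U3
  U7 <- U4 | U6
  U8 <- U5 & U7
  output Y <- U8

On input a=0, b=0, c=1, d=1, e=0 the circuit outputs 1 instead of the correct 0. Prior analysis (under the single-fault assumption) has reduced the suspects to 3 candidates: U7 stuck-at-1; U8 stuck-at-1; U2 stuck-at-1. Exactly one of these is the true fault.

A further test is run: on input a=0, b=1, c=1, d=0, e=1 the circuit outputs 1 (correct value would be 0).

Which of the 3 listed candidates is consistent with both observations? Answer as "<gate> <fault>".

U8 stuck-at-1

Evaluate each candidate on input a=0, b=1, c=1, d=0, e=1:
  U7 stuck-at-1: U1=0, U2=1, U3=1, U4=0, U5=0, U6=0, U7=1 [stuck-at-1], U8=0 → 0 — eliminated
  U8 stuck-at-1: U1=0, U2=1, U3=1, U4=0, U5=0, U6=0, U7=0, U8=1 [stuck-at-1] → 1 — matches
  U2 stuck-at-1: U1=0, U2=1 [stuck-at-1], U3=1, U4=0, U5=0, U6=0, U7=0, U8=0 → 0 — eliminated
Only U8 stuck-at-1 reproduces the observed 1.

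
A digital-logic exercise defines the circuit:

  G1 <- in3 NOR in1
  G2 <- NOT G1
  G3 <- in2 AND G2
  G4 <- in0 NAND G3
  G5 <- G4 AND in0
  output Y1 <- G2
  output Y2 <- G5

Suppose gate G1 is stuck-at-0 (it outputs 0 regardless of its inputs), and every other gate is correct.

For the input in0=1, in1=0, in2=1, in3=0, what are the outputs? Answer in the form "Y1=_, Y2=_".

Propagate with G1 forced: G1=0 [stuck-at-0], G2=1, G3=1, G4=0, G5=0.
So the outputs are Y1=1, Y2=0. (Without the fault they would be Y1=0, Y2=1.)

Y1=1, Y2=0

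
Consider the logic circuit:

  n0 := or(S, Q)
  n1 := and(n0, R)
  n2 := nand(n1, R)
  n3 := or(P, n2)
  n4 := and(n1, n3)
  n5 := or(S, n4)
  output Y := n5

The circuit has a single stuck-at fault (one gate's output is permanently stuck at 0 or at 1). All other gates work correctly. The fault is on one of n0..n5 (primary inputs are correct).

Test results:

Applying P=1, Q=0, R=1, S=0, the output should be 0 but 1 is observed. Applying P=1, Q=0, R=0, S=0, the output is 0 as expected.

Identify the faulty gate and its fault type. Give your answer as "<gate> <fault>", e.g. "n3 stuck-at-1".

n0 stuck-at-1

Fault-free values for test 1 (P=1, Q=0, R=1, S=0): n0=0, n1=0, n2=1, n3=1, n4=0, n5=0, giving Y=0. Observed 1.
Test 1: faults giving observed 1 are {n0 stuck-at-1, n1 stuck-at-1, n4 stuck-at-1, n5 stuck-at-1}.
Test 2 (P=1, Q=0, R=0, S=0): fault-free n0=0, n1=0, n2=1, n3=1, n4=0, n5=0 → 0; observed 0. Eliminates n1 stuck-at-1, n4 stuck-at-1, n5 stuck-at-1.
Only n0 stuck-at-1 is consistent with every test.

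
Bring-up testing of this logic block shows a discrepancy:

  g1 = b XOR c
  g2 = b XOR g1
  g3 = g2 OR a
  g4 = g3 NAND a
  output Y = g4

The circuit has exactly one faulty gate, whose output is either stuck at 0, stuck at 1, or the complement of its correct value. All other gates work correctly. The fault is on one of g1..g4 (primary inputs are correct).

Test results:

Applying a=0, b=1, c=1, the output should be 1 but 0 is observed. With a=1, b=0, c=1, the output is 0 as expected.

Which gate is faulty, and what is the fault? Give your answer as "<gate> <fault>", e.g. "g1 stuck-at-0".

g4 stuck-at-0

Fault-free values for test 1 (a=0, b=1, c=1): g1=0, g2=1, g3=1, g4=1, giving Y=1. Observed 0.
Test 1: faults giving observed 0 are {g4 stuck-at-0, g4 inverted output}.
Test 2 (a=1, b=0, c=1): fault-free g1=1, g2=1, g3=1, g4=0 → 0; observed 0. Eliminates g4 inverted output.
Only g4 stuck-at-0 is consistent with every test.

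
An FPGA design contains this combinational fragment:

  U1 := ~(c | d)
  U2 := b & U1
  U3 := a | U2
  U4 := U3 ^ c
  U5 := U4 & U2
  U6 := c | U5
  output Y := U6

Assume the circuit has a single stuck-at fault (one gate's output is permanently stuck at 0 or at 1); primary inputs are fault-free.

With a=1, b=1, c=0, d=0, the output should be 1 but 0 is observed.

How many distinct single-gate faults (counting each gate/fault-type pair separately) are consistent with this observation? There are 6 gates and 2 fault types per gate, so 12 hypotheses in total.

6

Fault-free: U1=1, U2=1, U3=1, U4=1, U5=1, U6=1 → 1. Observed 0.
  U1 stuck-at-0: output 0 ✓
  U1 stuck-at-1: output 1 ✗
  U2 stuck-at-0: output 0 ✓
  U2 stuck-at-1: output 1 ✗
  U3 stuck-at-0: output 0 ✓
  U3 stuck-at-1: output 1 ✗
  U4 stuck-at-0: output 0 ✓
  U4 stuck-at-1: output 1 ✗
  U5 stuck-at-0: output 0 ✓
  U5 stuck-at-1: output 1 ✗
  U6 stuck-at-0: output 0 ✓
  U6 stuck-at-1: output 1 ✗
Consistent faults: {U1 stuck-at-0, U2 stuck-at-0, U3 stuck-at-0, U4 stuck-at-0, U5 stuck-at-0, U6 stuck-at-0} — 6 in all.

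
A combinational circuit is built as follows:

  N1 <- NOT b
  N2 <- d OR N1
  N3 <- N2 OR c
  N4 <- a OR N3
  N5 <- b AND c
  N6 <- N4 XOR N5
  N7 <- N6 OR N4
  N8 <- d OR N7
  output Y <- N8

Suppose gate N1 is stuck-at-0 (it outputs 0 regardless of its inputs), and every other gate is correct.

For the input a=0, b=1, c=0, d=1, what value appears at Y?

Propagate with N1 forced: N1=0 [stuck-at-0], N2=1, N3=1, N4=1, N5=0, N6=1, N7=1, N8=1.
So Y = 1. (Same as the fault-free value — the fault is masked on this input.)

1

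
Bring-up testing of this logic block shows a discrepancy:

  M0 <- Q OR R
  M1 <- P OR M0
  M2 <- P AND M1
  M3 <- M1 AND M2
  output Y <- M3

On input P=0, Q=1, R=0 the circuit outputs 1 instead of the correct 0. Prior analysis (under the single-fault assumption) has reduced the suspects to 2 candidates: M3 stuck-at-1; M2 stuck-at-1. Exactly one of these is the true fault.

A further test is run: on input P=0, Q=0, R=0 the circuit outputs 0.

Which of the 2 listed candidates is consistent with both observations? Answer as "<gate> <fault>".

Evaluate each candidate on input P=0, Q=0, R=0:
  M3 stuck-at-1: M0=0, M1=0, M2=0, M3=1 [stuck-at-1] → 1 — eliminated
  M2 stuck-at-1: M0=0, M1=0, M2=1 [stuck-at-1], M3=0 → 0 — matches
Only M2 stuck-at-1 reproduces the observed 0.

M2 stuck-at-1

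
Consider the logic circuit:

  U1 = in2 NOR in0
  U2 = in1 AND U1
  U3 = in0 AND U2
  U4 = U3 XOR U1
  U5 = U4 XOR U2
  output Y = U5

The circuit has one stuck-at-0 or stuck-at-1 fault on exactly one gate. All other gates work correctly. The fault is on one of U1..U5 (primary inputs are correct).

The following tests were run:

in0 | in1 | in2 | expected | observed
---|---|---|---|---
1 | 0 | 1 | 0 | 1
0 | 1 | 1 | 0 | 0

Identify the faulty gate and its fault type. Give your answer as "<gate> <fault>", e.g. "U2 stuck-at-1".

Fault-free values for test 1 (in0=1, in1=0, in2=1): U1=0, U2=0, U3=0, U4=0, U5=0, giving Y=0. Observed 1.
Test 1: faults giving observed 1 are {U1 stuck-at-1, U3 stuck-at-1, U4 stuck-at-1, U5 stuck-at-1}.
Test 2 (in0=0, in1=1, in2=1): fault-free U1=0, U2=0, U3=0, U4=0, U5=0 → 0; observed 0. Eliminates U3 stuck-at-1, U4 stuck-at-1, U5 stuck-at-1.
Only U1 stuck-at-1 is consistent with every test.

U1 stuck-at-1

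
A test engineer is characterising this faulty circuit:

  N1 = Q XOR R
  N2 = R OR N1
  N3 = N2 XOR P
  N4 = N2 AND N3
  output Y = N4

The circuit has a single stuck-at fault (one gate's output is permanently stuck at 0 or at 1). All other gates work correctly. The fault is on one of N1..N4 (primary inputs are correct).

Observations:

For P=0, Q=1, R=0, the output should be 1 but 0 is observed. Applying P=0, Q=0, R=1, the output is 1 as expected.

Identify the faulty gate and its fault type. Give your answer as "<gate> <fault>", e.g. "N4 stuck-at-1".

Fault-free values for test 1 (P=0, Q=1, R=0): N1=1, N2=1, N3=1, N4=1, giving Y=1. Observed 0.
Test 1: faults giving observed 0 are {N1 stuck-at-0, N2 stuck-at-0, N3 stuck-at-0, N4 stuck-at-0}.
Test 2 (P=0, Q=0, R=1): fault-free N1=1, N2=1, N3=1, N4=1 → 1; observed 1. Eliminates N2 stuck-at-0, N3 stuck-at-0, N4 stuck-at-0.
Only N1 stuck-at-0 is consistent with every test.

N1 stuck-at-0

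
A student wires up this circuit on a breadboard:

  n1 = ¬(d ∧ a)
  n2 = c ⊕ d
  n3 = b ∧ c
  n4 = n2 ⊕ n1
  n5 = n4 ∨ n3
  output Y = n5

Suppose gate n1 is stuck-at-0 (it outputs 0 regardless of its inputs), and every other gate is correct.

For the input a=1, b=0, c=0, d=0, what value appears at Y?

Propagate with n1 forced: n1=0 [stuck-at-0], n2=0, n3=0, n4=0, n5=0.
So Y = 0. (Without the fault it would be 1.)

0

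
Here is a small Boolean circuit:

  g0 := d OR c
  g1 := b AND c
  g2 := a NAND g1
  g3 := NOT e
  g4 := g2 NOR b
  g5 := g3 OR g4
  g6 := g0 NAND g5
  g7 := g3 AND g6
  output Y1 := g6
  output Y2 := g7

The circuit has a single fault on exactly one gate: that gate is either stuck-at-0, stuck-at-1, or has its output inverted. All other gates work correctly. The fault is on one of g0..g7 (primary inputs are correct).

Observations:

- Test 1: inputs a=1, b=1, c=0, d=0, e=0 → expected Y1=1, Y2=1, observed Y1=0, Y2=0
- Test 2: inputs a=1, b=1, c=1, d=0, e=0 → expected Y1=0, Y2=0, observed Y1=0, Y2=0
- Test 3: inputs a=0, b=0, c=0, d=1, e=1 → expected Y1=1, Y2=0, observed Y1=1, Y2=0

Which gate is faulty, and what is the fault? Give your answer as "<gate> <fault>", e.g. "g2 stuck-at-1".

g0 stuck-at-1

Fault-free values for test 1 (a=1, b=1, c=0, d=0, e=0): g0=0, g1=0, g2=1, g3=1, g4=0, g5=1, g6=1, g7=1, giving Y1=1, Y2=1. Observed Y1=0, Y2=0.
Test 1: faults giving observed Y1=0, Y2=0 are {g0 stuck-at-1, g0 inverted output, g6 stuck-at-0, g6 inverted output}.
Test 2 (a=1, b=1, c=1, d=0, e=0): fault-free g0=1, g1=1, g2=0, g3=1, g4=0, g5=1, g6=0, g7=0 → Y1=0, Y2=0; observed Y1=0, Y2=0. Eliminates g0 inverted output, g6 inverted output.
Test 3 (a=0, b=0, c=0, d=1, e=1): fault-free g0=1, g1=0, g2=1, g3=0, g4=0, g5=0, g6=1, g7=0 → Y1=1, Y2=0; observed Y1=1, Y2=0. Eliminates g6 stuck-at-0.
Only g0 stuck-at-1 is consistent with every test.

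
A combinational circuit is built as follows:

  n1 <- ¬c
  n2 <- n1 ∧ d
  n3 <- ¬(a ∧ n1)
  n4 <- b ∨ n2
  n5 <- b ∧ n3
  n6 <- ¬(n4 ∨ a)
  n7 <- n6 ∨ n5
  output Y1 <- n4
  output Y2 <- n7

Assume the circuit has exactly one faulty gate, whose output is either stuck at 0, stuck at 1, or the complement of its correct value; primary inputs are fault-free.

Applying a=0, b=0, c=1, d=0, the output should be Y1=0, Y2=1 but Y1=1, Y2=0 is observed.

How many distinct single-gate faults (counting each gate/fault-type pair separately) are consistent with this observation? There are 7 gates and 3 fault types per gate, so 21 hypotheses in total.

Fault-free: n1=0, n2=0, n3=1, n4=0, n5=0, n6=1, n7=1 → Y1=0, Y2=1. Observed Y1=1, Y2=0.
  n1: none of the 3 fault types match ✗
  n2: stuck-at-1, inverted output ✓; others ✗
  n3: none of the 3 fault types match ✗
  n4: stuck-at-1, inverted output ✓; others ✗
  n5: none of the 3 fault types match ✗
  n6: none of the 3 fault types match ✗
  n7: none of the 3 fault types match ✗
Consistent faults: {n2 stuck-at-1, n2 inverted output, n4 stuck-at-1, n4 inverted output} — 4 in all.

4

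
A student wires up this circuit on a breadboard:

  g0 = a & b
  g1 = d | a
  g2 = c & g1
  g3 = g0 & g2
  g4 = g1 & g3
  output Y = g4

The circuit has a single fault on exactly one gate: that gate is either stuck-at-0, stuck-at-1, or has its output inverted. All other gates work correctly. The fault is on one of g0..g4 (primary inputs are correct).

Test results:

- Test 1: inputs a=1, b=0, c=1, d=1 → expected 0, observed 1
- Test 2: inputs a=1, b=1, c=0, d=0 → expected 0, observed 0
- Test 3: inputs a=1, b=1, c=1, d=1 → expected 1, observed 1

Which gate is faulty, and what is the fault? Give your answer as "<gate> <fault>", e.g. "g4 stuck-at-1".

g0 stuck-at-1

Fault-free values for test 1 (a=1, b=0, c=1, d=1): g0=0, g1=1, g2=1, g3=0, g4=0, giving Y=0. Observed 1.
Test 1: faults giving observed 1 are {g0 stuck-at-1, g0 inverted output, g3 stuck-at-1, g3 inverted output, g4 stuck-at-1, g4 inverted output}.
Test 2 (a=1, b=1, c=0, d=0): fault-free g0=1, g1=1, g2=0, g3=0, g4=0 → 0; observed 0. Eliminates g3 stuck-at-1, g3 inverted output, g4 stuck-at-1, g4 inverted output.
Test 3 (a=1, b=1, c=1, d=1): fault-free g0=1, g1=1, g2=1, g3=1, g4=1 → 1; observed 1. Eliminates g0 inverted output.
Only g0 stuck-at-1 is consistent with every test.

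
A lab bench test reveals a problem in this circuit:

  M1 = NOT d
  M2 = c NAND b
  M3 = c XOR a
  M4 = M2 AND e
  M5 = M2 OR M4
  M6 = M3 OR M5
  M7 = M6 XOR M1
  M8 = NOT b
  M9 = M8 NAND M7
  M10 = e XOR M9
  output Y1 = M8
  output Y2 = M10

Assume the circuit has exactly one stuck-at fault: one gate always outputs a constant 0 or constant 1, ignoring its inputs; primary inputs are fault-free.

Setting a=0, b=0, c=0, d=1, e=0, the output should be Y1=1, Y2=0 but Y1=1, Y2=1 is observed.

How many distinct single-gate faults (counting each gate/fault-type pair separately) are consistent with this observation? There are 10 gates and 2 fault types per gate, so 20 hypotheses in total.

Fault-free: M1=0, M2=1, M3=0, M4=0, M5=1, M6=1, M7=1, M8=1, M9=0, M10=0 → Y1=1, Y2=0. Observed Y1=1, Y2=1.
  M1: stuck-at-1 ✓; others ✗
  M2: stuck-at-0 ✓; others ✗
  M3: none of the 2 fault types match ✗
  M4: none of the 2 fault types match ✗
  M5: stuck-at-0 ✓; others ✗
  M6: stuck-at-0 ✓; others ✗
  M7: stuck-at-0 ✓; others ✗
  M8: none of the 2 fault types match ✗
  M9: stuck-at-1 ✓; others ✗
  M10: stuck-at-1 ✓; others ✗
Consistent faults: {M1 stuck-at-1, M2 stuck-at-0, M5 stuck-at-0, M6 stuck-at-0, M7 stuck-at-0, M9 stuck-at-1, M10 stuck-at-1} — 7 in all.

7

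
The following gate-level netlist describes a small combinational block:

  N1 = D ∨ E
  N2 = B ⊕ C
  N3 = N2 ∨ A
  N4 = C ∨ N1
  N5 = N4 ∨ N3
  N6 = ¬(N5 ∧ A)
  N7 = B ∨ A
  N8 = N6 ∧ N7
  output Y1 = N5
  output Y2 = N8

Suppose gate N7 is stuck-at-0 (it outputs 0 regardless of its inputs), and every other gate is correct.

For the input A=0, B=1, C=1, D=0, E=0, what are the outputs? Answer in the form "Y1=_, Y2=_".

Y1=1, Y2=0

Propagate with N7 forced: N1=0, N2=0, N3=0, N4=1, N5=1, N6=1, N7=0 [stuck-at-0], N8=0.
So the outputs are Y1=1, Y2=0. (Without the fault they would be Y1=1, Y2=1.)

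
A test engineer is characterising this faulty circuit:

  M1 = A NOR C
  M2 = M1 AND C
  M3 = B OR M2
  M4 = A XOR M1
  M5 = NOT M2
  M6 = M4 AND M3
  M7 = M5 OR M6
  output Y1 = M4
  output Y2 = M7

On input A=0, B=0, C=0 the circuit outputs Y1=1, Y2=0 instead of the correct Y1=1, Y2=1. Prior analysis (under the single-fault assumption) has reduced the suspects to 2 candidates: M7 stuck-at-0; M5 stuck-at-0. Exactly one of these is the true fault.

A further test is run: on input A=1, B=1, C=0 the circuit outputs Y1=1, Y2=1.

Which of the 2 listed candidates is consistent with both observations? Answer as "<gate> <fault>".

M5 stuck-at-0

Evaluate each candidate on input A=1, B=1, C=0:
  M7 stuck-at-0: M1=0, M2=0, M3=1, M4=1, M5=1, M6=1, M7=0 [stuck-at-0] → Y1=1, Y2=0 — eliminated
  M5 stuck-at-0: M1=0, M2=0, M3=1, M4=1, M5=0 [stuck-at-0], M6=1, M7=1 → Y1=1, Y2=1 — matches
Only M5 stuck-at-0 reproduces the observed Y1=1, Y2=1.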